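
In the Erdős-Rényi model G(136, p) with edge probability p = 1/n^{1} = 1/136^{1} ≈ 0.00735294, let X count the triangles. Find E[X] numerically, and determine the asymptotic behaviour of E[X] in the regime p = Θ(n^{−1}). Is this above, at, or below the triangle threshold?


Number of potential triangles: C(136, 3) = 410040.
Each occurs with probability p³ ≈ (0.00735294)³ ≈ 3.97542235e-07.
By linearity: E[X] = C(136, 3)·p³ ≈ 410040 · 3.97542235e-07 ≈ 0.163008.
Here α = 1, so p = 1/n is exactly at the triangle threshold p ~ 1/n. Asymptotically E[X] → c³/6 = 1³/6 = 1/6 ≈ 0.166667, a bounded constant. In this regime the triangle count is asymptotically Poisson(c³/6).

E[X] ≈ 0.163008; in regime p = Θ(1/n^{1}) E[X] stays bounded (at the triangle threshold p ~ 1/n).


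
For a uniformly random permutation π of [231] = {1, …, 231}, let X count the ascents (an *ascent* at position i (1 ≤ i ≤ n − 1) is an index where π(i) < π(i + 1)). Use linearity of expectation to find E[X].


Write X = Σ X_I over i = 1, …, 230, with X_I the indicator of one ascent.
There are 230 indicators.
For each fixed i, the pair (π(i), π(i+1)) is a uniformly random ordered pair of distinct values from {1, …, 231}; by symmetry P[π(i) < π(i+1)] = 1/2.
By linearity: E[X] = 230 · (1/2) = (231 − 1) · (1/2) = 115 ≈ 115.00000.

E[X] = 115 = 115.00000.


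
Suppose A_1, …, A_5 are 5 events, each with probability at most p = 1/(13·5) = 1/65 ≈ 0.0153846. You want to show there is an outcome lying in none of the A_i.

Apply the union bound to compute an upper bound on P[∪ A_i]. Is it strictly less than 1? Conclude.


Union bound: P[∪_{i=1}^{5} A_i] ≤ Σ_i P[A_i] ≤ 5·p = 5·(1/65) = 1/13.
Numerically: 1/13 ≈ 0.0769231.
Is 1/13 < 1? YES.
Since P[∪ A_i] ≤ 1/13 < 1, the complement has P[∩ A_i^c] ≥ 1 − 1/13 = 12/13 > 0, so some outcome avoids every A_i.

5·p = 1/13 ≈ 0.0769231; existence CERTIFIED by the union bound.


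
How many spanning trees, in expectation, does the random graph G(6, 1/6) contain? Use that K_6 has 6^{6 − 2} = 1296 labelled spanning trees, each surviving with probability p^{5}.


K_6 has 6^{6 − 2} = 1296 labelled spanning trees.
For each such spanning tree H, let X_H = 1 if all 5 edges of H are present in G. Then P[X_H = 1] = p^{5} = (1/6)^{5} = 1/7776.
By linearity of expectation: E[X] = Σ_H E[X_H] = 1296 · p^{5} = 1296 · 1/7776 = 1/6.
Numerically: E[X] ≈ 0.16667.

E[X] = 1296 · (1/6)^{5} = 1/6 ≈ 0.16667.


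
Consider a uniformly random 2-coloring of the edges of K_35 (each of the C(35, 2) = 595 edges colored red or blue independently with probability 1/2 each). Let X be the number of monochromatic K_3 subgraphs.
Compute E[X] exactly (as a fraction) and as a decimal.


Let X = Σ_S X_S over the C(35, 3) = 6545 subsets S of size 3, where X_S = 1 if the K_3 on S is monochromatic.
For a fixed S, the K_3 on S has C(3, 2) = 3 edges. P[all 3 edges red] = (1/2)^3, and likewise for blue, so P[monochromatic] = 2·(1/2)^3 = 2^{1 − 3} = 1/4.
By linearity: E[X] = C(35, 3) · 2^{1 − 3} = 6545 · 1/4 = 6545/4.
Numerically: E[X] ≈ 1636.2500.

E[X] = C(35,3)·2^(1−C(3,2)) = 6545/4 ≈ 1636.2500.


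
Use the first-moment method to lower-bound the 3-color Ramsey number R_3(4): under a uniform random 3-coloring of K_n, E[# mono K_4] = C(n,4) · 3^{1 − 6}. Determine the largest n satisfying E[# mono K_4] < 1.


We need C(n, 4) · 3^{1 − 6} < 1, i.e. C(n, 4) < 3^{6 − 1} = 243.
Check values of n near the boundary:
  n = 7: C(7, 4) = 35; 35 < 243? YES
  n = 8: C(8, 4) = 70; 70 < 243? YES
  n = 9: C(9, 4) = 126; 126 < 243? YES
  n = 10: C(10, 4) = 210; 210 < 243? YES
  n = 11: C(11, 4) = 330; 330 < 243? NO
  n = 12: C(12, 4) = 495; 495 < 243? NO
  n = 13: C(13, 4) = 715; 715 < 243? NO
The largest n with C(n, 4) < 243 is n = 10 (where E[X] = 70/81 ≈ 0.8642). Hence R_3(4) > 10, i.e. R_3(4) ≥ 11.

Largest n = 10; hence R_3(4) > 10.


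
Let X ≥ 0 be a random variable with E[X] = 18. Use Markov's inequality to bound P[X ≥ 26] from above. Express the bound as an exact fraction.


μ = E[X] = 18, a = 26.
Markov: P[X ≥ 26] ≤ μ/a = (18)/26 = 9/13.
Numerically: ≈ 0.6923.
(Since a = 26 > μ = 18.0000, the bound 9/13 is < 1 and informative.)

P[X ≥ 26] ≤ 9/13 ≈ 0.6923.


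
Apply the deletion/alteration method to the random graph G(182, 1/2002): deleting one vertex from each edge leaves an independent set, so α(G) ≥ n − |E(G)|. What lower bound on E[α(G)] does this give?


E[|E(G)|] = C(182, 2)·p = 16471 · (1/2002) = 181/22.
E[α(G)] ≥ n − E[|E(G)|] = 182 − 181/22 = 3823/22.
Numerically: ≈ 173.773.
(This is only a lower bound; the true E[α(G)] may be larger.)

E[α(G)] ≥ 3823/22 ≈ 173.773.


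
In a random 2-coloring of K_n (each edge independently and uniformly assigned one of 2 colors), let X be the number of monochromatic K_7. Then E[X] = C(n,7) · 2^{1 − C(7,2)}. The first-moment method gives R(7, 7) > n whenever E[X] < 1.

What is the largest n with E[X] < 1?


We need C(n, 7) · 2^{1 − 21} < 1, i.e. C(n, 7) < 2^{21 − 1} = 1048576.
Check values of n near the boundary:
  n = 22: C(22, 7) = 170544; 170544 < 1048576? YES
  n = 23: C(23, 7) = 245157; 245157 < 1048576? YES
  n = 24: C(24, 7) = 346104; 346104 < 1048576? YES
  n = 25: C(25, 7) = 480700; 480700 < 1048576? YES
  n = 26: C(26, 7) = 657800; 657800 < 1048576? YES
  n = 27: C(27, 7) = 888030; 888030 < 1048576? YES
  n = 28: C(28, 7) = 1184040; 1184040 < 1048576? NO
  n = 29: C(29, 7) = 1560780; 1560780 < 1048576? NO
The largest n with C(n, 7) < 1048576 is n = 27 (where E[X] = 444015/524288 ≈ 0.8468914). Hence R(7, 7) > 27, i.e. R(7, 7) ≥ 28.

Largest n = 27; hence R(7, 7) > 27.


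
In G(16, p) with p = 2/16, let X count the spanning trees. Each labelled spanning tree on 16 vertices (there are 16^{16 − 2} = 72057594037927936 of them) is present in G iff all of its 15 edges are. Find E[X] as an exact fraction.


K_16 has 16^{16 − 2} = 72057594037927936 labelled spanning trees.
For each such spanning tree H, let X_H = 1 if all 15 edges of H are present in G. Then P[X_H = 1] = p^{15} = (1/8)^{15} = 1/35184372088832.
By linearity of expectation: E[X] = Σ_H E[X_H] = 72057594037927936 · p^{15} = 72057594037927936 · 1/35184372088832 = 2048.
Numerically: E[X] ≈ 2048.

E[X] = 72057594037927936 · (1/8)^{15} = 2048 ≈ 2048.


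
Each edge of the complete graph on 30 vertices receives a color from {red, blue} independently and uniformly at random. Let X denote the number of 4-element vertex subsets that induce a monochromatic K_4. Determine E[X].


Let X = Σ_S X_S over the C(30, 4) = 27405 subsets S of size 4, where X_S = 1 if the K_4 on S is monochromatic.
For a fixed S, the K_4 on S has C(4, 2) = 6 edges. P[all 6 edges red] = (1/2)^6, and likewise for blue, so P[monochromatic] = 2·(1/2)^6 = 2^{1 − 6} = 1/32.
Summing: E[X] = C(30, 4) · 2^{1 − 6} = 27405 · 1/32 = 27405/32.
Numerically: E[X] ≈ 856.4062.

E[X] = C(30,4)·2^(1−C(4,2)) = 27405/32 ≈ 856.4062.


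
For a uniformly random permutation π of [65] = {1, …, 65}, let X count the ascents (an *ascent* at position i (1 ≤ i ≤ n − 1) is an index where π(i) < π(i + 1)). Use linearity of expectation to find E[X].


Write X = Σ X_I over i = 1, …, 64, with X_I the indicator of one ascent.
There are 64 indicators.
For each fixed i, the pair (π(i), π(i+1)) is a uniformly random ordered pair of distinct values from {1, …, 65}; by symmetry P[π(i) < π(i+1)] = 1/2.
By linearity: E[X] = 64 · (1/2) = (65 − 1) · (1/2) = 32 ≈ 32.00000.

E[X] = 32 = 32.00000.


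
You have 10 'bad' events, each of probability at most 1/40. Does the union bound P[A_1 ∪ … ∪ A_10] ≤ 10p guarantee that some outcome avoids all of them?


Union bound: P[∪_{i=1}^{10} A_i] ≤ Σ_i P[A_i] ≤ 10·p = 10·(1/40) = 1/4.
Numerically: 1/4 ≈ 0.2500.
Is 1/4 < 1? YES.
Since P[∪ A_i] ≤ 1/4 < 1, the complement has P[∩ A_i^c] ≥ 1 − 1/4 = 3/4 > 0, so some outcome avoids every A_i.

10·p = 1/4 ≈ 0.2500; existence CERTIFIED by the union bound.


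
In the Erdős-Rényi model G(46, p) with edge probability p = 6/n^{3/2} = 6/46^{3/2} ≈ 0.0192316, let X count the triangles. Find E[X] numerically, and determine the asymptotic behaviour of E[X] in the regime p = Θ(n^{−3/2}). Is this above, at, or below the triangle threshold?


Number of potential triangles: C(46, 3) = 15180.
Each occurs with probability p³ ≈ (0.0192316)³ ≈ 7.11284768e-06.
By linearity: E[X] = C(46, 3)·p³ ≈ 15180 · 7.11284768e-06 ≈ 0.107973.
Since α = 3/2 > 1, p = c/n^{3/2} = o(1/n) is below the triangle threshold p ~ 1/n. Asymptotically E[X] ~ (c³/6)·n^{3(1−α)} = (6³/6)·n^{-1.5} → 0, so by Markov's inequality G has no triangles w.h.p.

E[X] ≈ 0.107973; in regime p = Θ(1/n^{3/2}) E[X] tends to 0 (below the triangle threshold p ~ 1/n).


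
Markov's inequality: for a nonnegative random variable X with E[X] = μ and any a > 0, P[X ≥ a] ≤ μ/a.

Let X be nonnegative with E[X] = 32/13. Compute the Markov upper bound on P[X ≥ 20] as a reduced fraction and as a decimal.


μ = E[X] = 32/13, a = 20.
Markov: P[X ≥ 20] ≤ μ/a = (32/13)/20 = 8/65.
Numerically: ≈ 0.123.
(Since a = 20 > μ = 2.462, the bound 8/65 is < 1 and informative.)

P[X ≥ 20] ≤ 8/65 ≈ 0.123.


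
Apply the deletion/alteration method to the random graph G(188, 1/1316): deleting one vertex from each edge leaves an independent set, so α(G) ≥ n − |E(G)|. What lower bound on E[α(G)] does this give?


E[|E(G)|] = C(188, 2)·p = 17578 · (1/1316) = 187/14.
E[α(G)] ≥ n − E[|E(G)|] = 188 − 187/14 = 2445/14.
Numerically: ≈ 174.64286.
(This is only a lower bound; the true E[α(G)] may be larger.)

E[α(G)] ≥ 2445/14 ≈ 174.64286.


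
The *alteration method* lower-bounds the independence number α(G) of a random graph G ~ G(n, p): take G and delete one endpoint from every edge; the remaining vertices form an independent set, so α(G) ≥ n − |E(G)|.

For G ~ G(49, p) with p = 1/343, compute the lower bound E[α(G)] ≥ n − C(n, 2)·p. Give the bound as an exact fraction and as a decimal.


E[|E(G)|] = C(49, 2)·p = 1176 · (1/343) = 24/7.
E[α(G)] ≥ n − E[|E(G)|] = 49 − 24/7 = 319/7.
Numerically: ≈ 45.571.
(This is only a lower bound; the true E[α(G)] may be larger.)

E[α(G)] ≥ 319/7 ≈ 45.571.


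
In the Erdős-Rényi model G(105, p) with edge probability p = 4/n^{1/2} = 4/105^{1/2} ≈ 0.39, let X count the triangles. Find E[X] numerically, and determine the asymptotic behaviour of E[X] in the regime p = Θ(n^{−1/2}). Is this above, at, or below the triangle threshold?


Number of potential triangles: C(105, 3) = 187460.
Each occurs with probability p³ ≈ (0.39)³ ≈ 5.94834e-02.
By linearity: E[X] = C(105, 3)·p³ ≈ 187460 · 5.94834e-02 ≈ 11150.764.
Since α = 1/2 < 1, p = c/n^{1/2} ≫ 1/n is above the triangle threshold p ~ 1/n. Asymptotically E[X] ~ (c³/6)·n^{3(1−α)} = (4³/6)·n^{1.5} → ∞; triangles are abundant w.h.p.

E[X] ≈ 11150.764; in regime p = Θ(1/n^{1/2}) E[X] diverges (above the triangle threshold p ~ 1/n).


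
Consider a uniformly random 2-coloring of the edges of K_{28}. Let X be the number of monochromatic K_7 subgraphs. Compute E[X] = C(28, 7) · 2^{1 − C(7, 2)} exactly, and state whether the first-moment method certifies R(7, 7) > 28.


E[X] = C(28, 7) · 2^{1 − 21} = 1184040 · 2^{−20} = 1184040/1048576.
As a reduced fraction: E[X] = 148005/131072 ≈ 1.129189.
Is E[X] < 1? NO.
Since E[X] ≥ 1, the first-moment bound is inconclusive at n = 28; it does NOT by itself certify R(7, 7) > 28.

E[X] = 148005/131072 ≈ 1.129189; E[X] ≥ 1; first-moment method inconclusive here.


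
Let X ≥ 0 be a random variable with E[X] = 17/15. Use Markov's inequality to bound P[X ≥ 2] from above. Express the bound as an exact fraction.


μ = E[X] = 17/15, a = 2.
Markov: P[X ≥ 2] ≤ μ/a = (17/15)/2 = 17/30.
Numerically: ≈ 0.56667.
(Since a = 2 > μ = 1.13333, the bound 17/30 is < 1 and informative.)

P[X ≥ 2] ≤ 17/30 ≈ 0.56667.


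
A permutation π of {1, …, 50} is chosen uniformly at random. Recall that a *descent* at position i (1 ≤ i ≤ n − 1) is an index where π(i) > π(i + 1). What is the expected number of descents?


Write X = Σ X_I over i = 1, …, 49, with X_I the indicator of one descent.
There are 49 indicators.
For each fixed i, the pair (π(i), π(i+1)) is a uniformly random ordered pair of distinct values from {1, …, 50}; by symmetry P[π(i) > π(i+1)] = 1/2.
By linearity: E[X] = 49 · (1/2) = (50 − 1) · (1/2) = 49/2 ≈ 24.500.

E[X] = 49/2 = 24.500.


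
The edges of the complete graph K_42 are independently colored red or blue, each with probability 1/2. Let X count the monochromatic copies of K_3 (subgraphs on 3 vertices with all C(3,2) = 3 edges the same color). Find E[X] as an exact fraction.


Let X = Σ_S X_S over the C(42, 3) = 11480 subsets S of size 3, where X_S = 1 if the K_3 on S is monochromatic.
For a fixed S, the K_3 on S has C(3, 2) = 3 edges. P[all 3 edges red] = (1/2)^3, and likewise for blue, so P[monochromatic] = 2·(1/2)^3 = 2^{1 − 3} = 1/4.
By linearity: E[X] = C(42, 3) · 2^{1 − 3} = 11480 · 1/4 = 2870.
Numerically: E[X] ≈ 2870.000.

E[X] = C(42,3)·2^(1−C(3,2)) = 2870 ≈ 2870.000.


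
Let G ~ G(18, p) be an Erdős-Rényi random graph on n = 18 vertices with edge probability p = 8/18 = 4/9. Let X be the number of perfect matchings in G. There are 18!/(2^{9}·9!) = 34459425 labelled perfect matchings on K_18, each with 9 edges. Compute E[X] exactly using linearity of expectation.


K_18 has 18!/(2^{9}·9!) = 34459425 labelled perfect matchings.
For each such perfect matching H, let X_H = 1 if all 9 edges of H are present in G. Then P[X_H = 1] = p^{9} = (4/9)^{9} = 262144/387420489.
By linearity of expectation: E[X] = Σ_H E[X_H] = 34459425 · p^{9} = 34459425 · 262144/387420489 = 111522611200/4782969.
Numerically: E[X] ≈ 2.332e+04.

E[X] = 34459425 · (4/9)^{9} = 111522611200/4782969 ≈ 2.332e+04.


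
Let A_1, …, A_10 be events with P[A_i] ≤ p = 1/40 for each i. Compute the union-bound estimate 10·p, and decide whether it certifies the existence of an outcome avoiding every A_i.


Union bound: P[∪_{i=1}^{10} A_i] ≤ Σ_i P[A_i] ≤ 10·p = 10·(1/40) = 1/4.
Numerically: 1/4 ≈ 0.250000.
Is 1/4 < 1? YES.
Since P[∪ A_i] ≤ 1/4 < 1, the complement has P[∩ A_i^c] ≥ 1 − 1/4 = 3/4 > 0, so some outcome avoids every A_i.

10·p = 1/4 ≈ 0.250000; existence CERTIFIED by the union bound.


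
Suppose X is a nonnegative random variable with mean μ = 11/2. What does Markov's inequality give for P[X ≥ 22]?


μ = E[X] = 11/2, a = 22.
Markov: P[X ≥ 22] ≤ μ/a = (11/2)/22 = 1/4.
Numerically: ≈ 0.25000.
(Since a = 22 > μ = 5.50000, the bound 1/4 is < 1 and informative.)

P[X ≥ 22] ≤ 1/4 ≈ 0.25000.


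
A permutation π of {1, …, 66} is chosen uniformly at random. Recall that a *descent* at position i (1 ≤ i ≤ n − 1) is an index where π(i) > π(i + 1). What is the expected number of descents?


Write X = Σ X_I over i = 1, …, 65, with X_I the indicator of one descent.
There are 65 indicators.
For each fixed i, the pair (π(i), π(i+1)) is a uniformly random ordered pair of distinct values from {1, …, 66}; by symmetry P[π(i) > π(i+1)] = 1/2.
By linearity: E[X] = 65 · (1/2) = (66 − 1) · (1/2) = 65/2 ≈ 32.5000.

E[X] = 65/2 = 32.5000.


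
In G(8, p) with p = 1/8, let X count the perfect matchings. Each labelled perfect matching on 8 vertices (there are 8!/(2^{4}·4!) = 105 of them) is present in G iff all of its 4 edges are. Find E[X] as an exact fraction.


K_8 has 8!/(2^{4}·4!) = 105 labelled perfect matchings.
For each such perfect matching H, let X_H = 1 if all 4 edges of H are present in G. Then P[X_H = 1] = p^{4} = (1/8)^{4} = 1/4096.
Summing the indicators: E[X] = Σ_H E[X_H] = 105 · p^{4} = 105 · 1/4096 = 105/4096.
Numerically: E[X] ≈ 0.025635.

E[X] = 105 · (1/8)^{4} = 105/4096 ≈ 0.025635.


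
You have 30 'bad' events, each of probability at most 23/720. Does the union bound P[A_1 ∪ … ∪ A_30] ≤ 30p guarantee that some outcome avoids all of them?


Union bound: P[∪_{i=1}^{30} A_i] ≤ Σ_i P[A_i] ≤ 30·p = 30·(23/720) = 23/24.
Numerically: 23/24 ≈ 0.958333.
Is 23/24 < 1? YES.
Since P[∪ A_i] ≤ 23/24 < 1, the complement has P[∩ A_i^c] ≥ 1 − 23/24 = 1/24 > 0, so some outcome avoids every A_i.

30·p = 23/24 ≈ 0.958333; existence CERTIFIED by the union bound.


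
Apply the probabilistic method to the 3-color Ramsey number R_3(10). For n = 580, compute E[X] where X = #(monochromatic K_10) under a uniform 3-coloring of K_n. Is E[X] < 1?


E[X] = C(580, 10) · 3^{1 − 45} = 1098085496704252547920 · 3^{−44} = 1098085496704252547920/984770902183611232881.
As a reduced fraction: E[X] = 1098085496704252547920/984770902183611232881 ≈ 1.1151.
Is E[X] < 1? NO.
Since E[X] ≥ 1, the first-moment bound is inconclusive at n = 580; it does NOT by itself certify R_3(10) > 580.

E[X] = 1098085496704252547920/984770902183611232881 ≈ 1.1151; E[X] ≥ 1; first-moment method inconclusive here.


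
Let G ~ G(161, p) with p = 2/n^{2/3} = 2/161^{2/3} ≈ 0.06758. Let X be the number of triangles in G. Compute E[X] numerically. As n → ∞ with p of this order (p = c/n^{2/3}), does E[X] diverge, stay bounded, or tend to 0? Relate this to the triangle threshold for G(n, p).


Number of potential triangles: C(161, 3) = 682640.
Each occurs with probability p³ ≈ (0.06758)³ ≈ 3.086301e-04.
By linearity: E[X] = C(161, 3)·p³ ≈ 682640 · 3.086301e-04 ≈ 210.6832.
Since α = 2/3 < 1, p = c/n^{2/3} ≫ 1/n is above the triangle threshold p ~ 1/n. Asymptotically E[X] ~ (c³/6)·n^{3(1−α)} = (2³/6)·n^{1} → ∞; triangles are abundant w.h.p.

E[X] ≈ 210.6832; in regime p = Θ(1/n^{2/3}) E[X] diverges (above the triangle threshold p ~ 1/n).


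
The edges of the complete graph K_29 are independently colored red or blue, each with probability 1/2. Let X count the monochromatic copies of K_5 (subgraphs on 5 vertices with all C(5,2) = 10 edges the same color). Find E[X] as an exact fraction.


Let X = Σ_S X_S over the C(29, 5) = 118755 subsets S of size 5, where X_S = 1 if the K_5 on S is monochromatic.
For a fixed S, the K_5 on S has C(5, 2) = 10 edges. P[all 10 edges red] = (1/2)^10, and likewise for blue, so P[monochromatic] = 2·(1/2)^10 = 2^{1 − 10} = 1/512.
By linearity of expectation: E[X] = C(29, 5) · 2^{1 − 10} = 118755 · 1/512 = 118755/512.
Numerically: E[X] ≈ 231.9434.

E[X] = C(29,5)·2^(1−C(5,2)) = 118755/512 ≈ 231.9434.


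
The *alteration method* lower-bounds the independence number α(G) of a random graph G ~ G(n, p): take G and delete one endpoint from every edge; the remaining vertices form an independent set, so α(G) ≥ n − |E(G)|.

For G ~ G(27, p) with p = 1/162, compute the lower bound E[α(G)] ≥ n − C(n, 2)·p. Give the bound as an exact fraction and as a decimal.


E[|E(G)|] = C(27, 2)·p = 351 · (1/162) = 13/6.
E[α(G)] ≥ n − E[|E(G)|] = 27 − 13/6 = 149/6.
Numerically: ≈ 24.8333.
(This is only a lower bound; the true E[α(G)] may be larger.)

E[α(G)] ≥ 149/6 ≈ 24.8333.


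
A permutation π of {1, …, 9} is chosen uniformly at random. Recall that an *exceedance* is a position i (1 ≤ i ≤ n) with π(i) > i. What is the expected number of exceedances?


Write X = Σ_{i=1}^{9} X_i, where X_i = 1_{π(i) > i}.
For each fixed i, π(i) is uniform over {1, …, 9} (marginal of a uniform permutation), so P[π(i) > i] = (n − i)/n. Summing: Σ_{i=1}^{9} (n − i)/n = (0 + 1 + … + 8)/9 = 9(9 − 1)/(2·9) = (9 − 1)/2.
Hence E[X] = Σ_{i=1}^{9} (9 − i)/9 = 4 ≈ 4.000.

E[X] = 4 = 4.000.


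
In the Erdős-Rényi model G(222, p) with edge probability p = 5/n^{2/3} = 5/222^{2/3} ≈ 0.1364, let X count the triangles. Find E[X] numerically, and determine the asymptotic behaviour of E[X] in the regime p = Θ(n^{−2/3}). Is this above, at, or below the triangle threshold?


Number of potential triangles: C(222, 3) = 1798940.
Each occurs with probability p³ ≈ (0.1364)³ ≈ 2.536320e-03.
By linearity: E[X] = C(222, 3)·p³ ≈ 1798940 · 2.536320e-03 ≈ 4562.6877.
Since α = 2/3 < 1, p = c/n^{2/3} ≫ 1/n is above the triangle threshold p ~ 1/n. Asymptotically E[X] ~ (c³/6)·n^{3(1−α)} = (5³/6)·n^{1} → ∞; triangles are abundant w.h.p.

E[X] ≈ 4562.6877; in regime p = Θ(1/n^{2/3}) E[X] diverges (above the triangle threshold p ~ 1/n).


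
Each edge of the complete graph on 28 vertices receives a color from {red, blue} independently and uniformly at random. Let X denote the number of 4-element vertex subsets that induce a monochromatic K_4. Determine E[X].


Let X = Σ_S X_S over the C(28, 4) = 20475 subsets S of size 4, where X_S = 1 if the K_4 on S is monochromatic.
For a fixed S, the K_4 on S has C(4, 2) = 6 edges. P[all 6 edges red] = (1/2)^6, and likewise for blue, so P[monochromatic] = 2·(1/2)^6 = 2^{1 − 6} = 1/32.
By linearity: E[X] = C(28, 4) · 2^{1 − 6} = 20475 · 1/32 = 20475/32.
Numerically: E[X] ≈ 639.844.

E[X] = C(28,4)·2^(1−C(4,2)) = 20475/32 ≈ 639.844.


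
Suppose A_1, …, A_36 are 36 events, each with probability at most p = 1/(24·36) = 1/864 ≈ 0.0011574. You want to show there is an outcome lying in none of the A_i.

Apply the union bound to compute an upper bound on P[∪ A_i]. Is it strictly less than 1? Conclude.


Union bound: P[∪_{i=1}^{36} A_i] ≤ Σ_i P[A_i] ≤ 36·p = 36·(1/864) = 1/24.
Numerically: 1/24 ≈ 0.0416667.
Is 1/24 < 1? YES.
Since P[∪ A_i] ≤ 1/24 < 1, the complement has P[∩ A_i^c] ≥ 1 − 1/24 = 23/24 > 0, so some outcome avoids every A_i.

36·p = 1/24 ≈ 0.0416667; existence CERTIFIED by the union bound.


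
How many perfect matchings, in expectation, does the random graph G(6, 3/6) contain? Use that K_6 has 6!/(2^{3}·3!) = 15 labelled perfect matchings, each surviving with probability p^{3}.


K_6 has 6!/(2^{3}·3!) = 15 labelled perfect matchings.
For each such perfect matching H, let X_H = 1 if all 3 edges of H are present in G. Then P[X_H = 1] = p^{3} = (1/2)^{3} = 1/8.
Summing the indicators: E[X] = Σ_H E[X_H] = 15 · p^{3} = 15 · 1/8 = 15/8.
Numerically: E[X] ≈ 1.875.

E[X] = 15 · (1/2)^{3} = 15/8 ≈ 1.875.


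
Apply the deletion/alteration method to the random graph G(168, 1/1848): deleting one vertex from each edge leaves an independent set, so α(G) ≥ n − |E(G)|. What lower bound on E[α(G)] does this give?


E[|E(G)|] = C(168, 2)·p = 14028 · (1/1848) = 167/22.
E[α(G)] ≥ n − E[|E(G)|] = 168 − 167/22 = 3529/22.
Numerically: ≈ 160.409.
(This is only a lower bound; the true E[α(G)] may be larger.)

E[α(G)] ≥ 3529/22 ≈ 160.409.


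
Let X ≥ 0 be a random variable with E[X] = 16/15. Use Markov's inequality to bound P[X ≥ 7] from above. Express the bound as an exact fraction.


μ = E[X] = 16/15, a = 7.
Markov: P[X ≥ 7] ≤ μ/a = (16/15)/7 = 16/105.
Numerically: ≈ 0.152.
(Since a = 7 > μ = 1.067, the bound 16/105 is < 1 and informative.)

P[X ≥ 7] ≤ 16/105 ≈ 0.152.


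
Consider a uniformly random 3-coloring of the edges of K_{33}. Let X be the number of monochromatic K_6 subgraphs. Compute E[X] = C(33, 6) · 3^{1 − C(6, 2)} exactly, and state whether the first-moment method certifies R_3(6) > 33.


E[X] = C(33, 6) · 3^{1 − 15} = 1107568 · 3^{−14} = 1107568/4782969.
As a reduced fraction: E[X] = 1107568/4782969 ≈ 0.232.
Is E[X] < 1? YES.
Since E[X] < 1, there exists a 3-coloring of K_{33} with no monochromatic K_6; hence R_3(6) > 33.

E[X] = 1107568/4782969 ≈ 0.232; E[X] < 1, so R_3(6) > 33.


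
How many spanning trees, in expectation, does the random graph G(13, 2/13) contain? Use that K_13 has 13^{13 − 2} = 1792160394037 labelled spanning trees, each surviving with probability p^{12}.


K_13 has 13^{13 − 2} = 1792160394037 labelled spanning trees.
For each such spanning tree H, let X_H = 1 if all 12 edges of H are present in G. Then P[X_H = 1] = p^{12} = (2/13)^{12} = 4096/23298085122481.
By linearity: E[X] = Σ_H E[X_H] = 1792160394037 · p^{12} = 1792160394037 · 4096/23298085122481 = 4096/13.
Numerically: E[X] ≈ 315.08.

E[X] = 1792160394037 · (2/13)^{12} = 4096/13 ≈ 315.08.


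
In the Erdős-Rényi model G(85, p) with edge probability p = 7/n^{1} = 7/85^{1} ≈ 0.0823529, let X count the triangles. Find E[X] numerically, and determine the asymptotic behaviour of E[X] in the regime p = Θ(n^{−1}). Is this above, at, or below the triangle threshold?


Number of potential triangles: C(85, 3) = 98770.
Each occurs with probability p³ ≈ (0.0823529)³ ≈ 5.58518217e-04.
By linearity: E[X] = C(85, 3)·p³ ≈ 98770 · 5.58518217e-04 ≈ 55.164844.
Here α = 1, so p = 7/n is exactly at the triangle threshold p ~ 1/n. Asymptotically E[X] → c³/6 = 7³/6 = 343/6 ≈ 57.166667, a bounded constant. In this regime the triangle count is asymptotically Poisson(c³/6).

E[X] ≈ 55.164844; in regime p = Θ(1/n^{1}) E[X] stays bounded (at the triangle threshold p ~ 1/n).


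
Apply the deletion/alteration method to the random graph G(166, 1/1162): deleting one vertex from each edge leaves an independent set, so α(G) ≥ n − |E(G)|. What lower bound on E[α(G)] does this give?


E[|E(G)|] = C(166, 2)·p = 13695 · (1/1162) = 165/14.
E[α(G)] ≥ n − E[|E(G)|] = 166 − 165/14 = 2159/14.
Numerically: ≈ 154.214.
(This is only a lower bound; the true E[α(G)] may be larger.)

E[α(G)] ≥ 2159/14 ≈ 154.214.


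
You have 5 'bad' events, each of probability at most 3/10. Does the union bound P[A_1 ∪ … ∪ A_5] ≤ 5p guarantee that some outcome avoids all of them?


Union bound: P[∪_{i=1}^{5} A_i] ≤ Σ_i P[A_i] ≤ 5·p = 5·(3/10) = 3/2.
Numerically: 3/2 ≈ 1.50000.
Is 3/2 < 1? NO.
Since the bound 3/2 is ≥ 1, the union bound is uninformative here; it does NOT by itself certify existence.

5·p = 3/2 ≈ 1.50000; existence NOT certified by the union bound.


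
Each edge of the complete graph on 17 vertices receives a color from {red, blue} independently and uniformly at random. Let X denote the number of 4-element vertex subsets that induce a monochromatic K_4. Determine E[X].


Let X = Σ_S X_S over the C(17, 4) = 2380 subsets S of size 4, where X_S = 1 if the K_4 on S is monochromatic.
For a fixed S, the K_4 on S has C(4, 2) = 6 edges. P[all 6 edges red] = (1/2)^6, and likewise for blue, so P[monochromatic] = 2·(1/2)^6 = 2^{1 − 6} = 1/32.
Summing: E[X] = C(17, 4) · 2^{1 − 6} = 2380 · 1/32 = 595/8.
Numerically: E[X] ≈ 74.37500.

E[X] = C(17,4)·2^(1−C(4,2)) = 595/8 ≈ 74.37500.


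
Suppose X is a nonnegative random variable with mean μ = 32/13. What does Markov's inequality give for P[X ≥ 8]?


μ = E[X] = 32/13, a = 8.
Markov: P[X ≥ 8] ≤ μ/a = (32/13)/8 = 4/13.
Numerically: ≈ 0.308.
(Since a = 8 > μ = 2.462, the bound 4/13 is < 1 and informative.)

P[X ≥ 8] ≤ 4/13 ≈ 0.308.


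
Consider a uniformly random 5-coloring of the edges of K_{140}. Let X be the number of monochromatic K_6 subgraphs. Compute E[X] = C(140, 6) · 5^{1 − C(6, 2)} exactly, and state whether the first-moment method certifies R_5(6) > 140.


E[X] = C(140, 6) · 5^{1 − 15} = 9381724380 · 5^{−14} = 9381724380/6103515625.
As a reduced fraction: E[X] = 1876344876/1220703125 ≈ 1.5371017.
Is E[X] < 1? NO.
Since E[X] ≥ 1, the first-moment bound is inconclusive at n = 140; it does NOT by itself certify R_5(6) > 140.

E[X] = 1876344876/1220703125 ≈ 1.5371017; E[X] ≥ 1; first-moment method inconclusive here.


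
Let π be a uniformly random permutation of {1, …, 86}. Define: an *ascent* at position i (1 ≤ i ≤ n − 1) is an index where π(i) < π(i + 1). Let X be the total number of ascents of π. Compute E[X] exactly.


Write X = Σ X_I over i = 1, …, 85, with X_I the indicator of one ascent.
There are 85 indicators.
For each fixed i, the pair (π(i), π(i+1)) is a uniformly random ordered pair of distinct values from {1, …, 86}; by symmetry P[π(i) < π(i+1)] = 1/2.
By linearity: E[X] = 85 · (1/2) = (86 − 1) · (1/2) = 85/2 ≈ 42.500.

E[X] = 85/2 = 42.500.


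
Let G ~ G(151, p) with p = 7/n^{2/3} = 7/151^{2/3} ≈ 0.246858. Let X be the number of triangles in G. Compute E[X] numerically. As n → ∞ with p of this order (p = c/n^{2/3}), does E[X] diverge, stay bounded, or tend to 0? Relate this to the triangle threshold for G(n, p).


Number of potential triangles: C(151, 3) = 562475.
Each occurs with probability p³ ≈ (0.246858)³ ≈ 1.50431999e-02.
By linearity: E[X] = C(151, 3)·p³ ≈ 562475 · 1.50431999e-02 ≈ 8461.423841.
Since α = 2/3 < 1, p = c/n^{2/3} ≫ 1/n is above the triangle threshold p ~ 1/n. Asymptotically E[X] ~ (c³/6)·n^{3(1−α)} = (7³/6)·n^{1} → ∞; triangles are abundant w.h.p.

E[X] ≈ 8461.423841; in regime p = Θ(1/n^{2/3}) E[X] diverges (above the triangle threshold p ~ 1/n).


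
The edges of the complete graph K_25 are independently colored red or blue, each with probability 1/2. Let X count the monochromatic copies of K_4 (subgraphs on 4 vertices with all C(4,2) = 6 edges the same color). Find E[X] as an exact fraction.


Let X = Σ_S X_S over the C(25, 4) = 12650 subsets S of size 4, where X_S = 1 if the K_4 on S is monochromatic.
For a fixed S, the K_4 on S has C(4, 2) = 6 edges. P[all 6 edges red] = (1/2)^6, and likewise for blue, so P[monochromatic] = 2·(1/2)^6 = 2^{1 − 6} = 1/32.
Summing: E[X] = C(25, 4) · 2^{1 − 6} = 12650 · 1/32 = 6325/16.
Numerically: E[X] ≈ 395.31250.

E[X] = C(25,4)·2^(1−C(4,2)) = 6325/16 ≈ 395.31250.


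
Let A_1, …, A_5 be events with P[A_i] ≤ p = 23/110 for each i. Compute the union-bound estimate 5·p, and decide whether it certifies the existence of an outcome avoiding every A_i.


Union bound: P[∪_{i=1}^{5} A_i] ≤ Σ_i P[A_i] ≤ 5·p = 5·(23/110) = 23/22.
Numerically: 23/22 ≈ 1.04545.
Is 23/22 < 1? NO.
Since the bound 23/22 is ≥ 1, the union bound is uninformative here; it does NOT by itself certify existence.

5·p = 23/22 ≈ 1.04545; existence NOT certified by the union bound.


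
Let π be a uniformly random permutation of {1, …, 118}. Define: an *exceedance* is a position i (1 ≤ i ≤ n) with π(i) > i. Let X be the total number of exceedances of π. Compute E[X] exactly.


Write X = Σ_{i=1}^{118} X_i, where X_i = 1_{π(i) > i}.
For each fixed i, π(i) is uniform over {1, …, 118} (marginal of a uniform permutation), so P[π(i) > i] = (n − i)/n. Summing: Σ_{i=1}^{118} (n − i)/n = (0 + 1 + … + 117)/118 = 118(118 − 1)/(2·118) = (118 − 1)/2.
Hence E[X] = Σ_{i=1}^{118} (118 − i)/118 = 117/2 ≈ 58.5000.

E[X] = 117/2 = 58.5000.


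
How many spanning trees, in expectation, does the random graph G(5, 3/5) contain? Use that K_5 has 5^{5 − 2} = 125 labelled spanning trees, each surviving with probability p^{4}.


K_5 has 5^{5 − 2} = 125 labelled spanning trees.
For each such spanning tree H, let X_H = 1 if all 4 edges of H are present in G. Then P[X_H = 1] = p^{4} = (3/5)^{4} = 81/625.
By linearity of expectation: E[X] = Σ_H E[X_H] = 125 · p^{4} = 125 · 81/625 = 81/5.
Numerically: E[X] ≈ 16.2.

E[X] = 125 · (3/5)^{4} = 81/5 ≈ 16.2.


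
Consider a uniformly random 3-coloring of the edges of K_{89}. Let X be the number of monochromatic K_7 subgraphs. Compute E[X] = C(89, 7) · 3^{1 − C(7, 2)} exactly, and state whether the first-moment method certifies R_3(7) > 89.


E[X] = C(89, 7) · 3^{1 − 21} = 6890268572 · 3^{−20} = 6890268572/3486784401.
As a reduced fraction: E[X] = 6890268572/3486784401 ≈ 1.97611.
Is E[X] < 1? NO.
Since E[X] ≥ 1, the first-moment bound is inconclusive at n = 89; it does NOT by itself certify R_3(7) > 89.

E[X] = 6890268572/3486784401 ≈ 1.97611; E[X] ≥ 1; first-moment method inconclusive here.


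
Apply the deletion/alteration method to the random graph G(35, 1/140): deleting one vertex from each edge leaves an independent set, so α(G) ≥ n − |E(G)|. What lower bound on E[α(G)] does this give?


E[|E(G)|] = C(35, 2)·p = 595 · (1/140) = 17/4.
E[α(G)] ≥ n − E[|E(G)|] = 35 − 17/4 = 123/4.
Numerically: ≈ 30.750000.
(This is only a lower bound; the true E[α(G)] may be larger.)

E[α(G)] ≥ 123/4 ≈ 30.750000.


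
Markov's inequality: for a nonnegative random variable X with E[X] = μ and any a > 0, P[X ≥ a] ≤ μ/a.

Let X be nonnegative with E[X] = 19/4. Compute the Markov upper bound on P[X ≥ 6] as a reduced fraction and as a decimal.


μ = E[X] = 19/4, a = 6.
Markov: P[X ≥ 6] ≤ μ/a = (19/4)/6 = 19/24.
Numerically: ≈ 0.7917.
(Since a = 6 > μ = 4.7500, the bound 19/24 is < 1 and informative.)

P[X ≥ 6] ≤ 19/24 ≈ 0.7917.


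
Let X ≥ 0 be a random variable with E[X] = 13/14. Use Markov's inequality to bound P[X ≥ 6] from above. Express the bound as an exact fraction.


μ = E[X] = 13/14, a = 6.
Markov: P[X ≥ 6] ≤ μ/a = (13/14)/6 = 13/84.
Numerically: ≈ 0.15476.
(Since a = 6 > μ = 0.92857, the bound 13/84 is < 1 and informative.)

P[X ≥ 6] ≤ 13/84 ≈ 0.15476.


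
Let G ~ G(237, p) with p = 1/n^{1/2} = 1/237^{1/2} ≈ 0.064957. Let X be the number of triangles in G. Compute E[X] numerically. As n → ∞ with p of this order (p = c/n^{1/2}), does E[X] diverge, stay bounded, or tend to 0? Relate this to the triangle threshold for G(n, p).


Number of potential triangles: C(237, 3) = 2190670.
Each occurs with probability p³ ≈ (0.064957)³ ≈ 2.7408009e-04.
By linearity: E[X] = C(237, 3)·p³ ≈ 2190670 · 2.7408009e-04 ≈ 600.41902.
Since α = 1/2 < 1, p = c/n^{1/2} ≫ 1/n is above the triangle threshold p ~ 1/n. Asymptotically E[X] ~ (c³/6)·n^{3(1−α)} = (1³/6)·n^{1.5} → ∞; triangles are abundant w.h.p.

E[X] ≈ 600.41902; in regime p = Θ(1/n^{1/2}) E[X] diverges (above the triangle threshold p ~ 1/n).


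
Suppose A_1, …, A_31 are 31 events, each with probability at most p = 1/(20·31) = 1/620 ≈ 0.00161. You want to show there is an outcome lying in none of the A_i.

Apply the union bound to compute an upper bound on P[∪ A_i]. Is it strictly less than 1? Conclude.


Union bound: P[∪_{i=1}^{31} A_i] ≤ Σ_i P[A_i] ≤ 31·p = 31·(1/620) = 1/20.
Numerically: 1/20 ≈ 0.05000.
Is 1/20 < 1? YES.
Since P[∪ A_i] ≤ 1/20 < 1, the complement has P[∩ A_i^c] ≥ 1 − 1/20 = 19/20 > 0, so some outcome avoids every A_i.

31·p = 1/20 ≈ 0.05000; existence CERTIFIED by the union bound.


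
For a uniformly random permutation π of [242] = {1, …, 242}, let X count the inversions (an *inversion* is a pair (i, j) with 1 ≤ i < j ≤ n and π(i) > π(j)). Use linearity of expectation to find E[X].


Write X = Σ X_I over the C(242, 2) = 29161 pairs i < j, with X_I the indicator of one inversion.
There are 29161 indicators.
For each fixed pair i < j, the values π(i) and π(j) are two distinct elements of {1, …, 242} in uniformly random order; by symmetry P[π(i) > π(j)] = 1/2.
By linearity: E[X] = 29161 · (1/2) = C(242, 2) · (1/2) = 29161/2 = 29161/2 ≈ 14580.50000.

E[X] = 29161/2 = 14580.50000.


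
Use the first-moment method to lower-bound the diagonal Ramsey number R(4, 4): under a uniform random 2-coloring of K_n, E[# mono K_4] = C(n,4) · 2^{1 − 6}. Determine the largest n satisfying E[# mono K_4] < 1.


We need C(n, 4) · 2^{1 − 6} < 1, i.e. C(n, 4) < 2^{6 − 1} = 32.
Check values of n near the boundary:
  n = 4: C(4, 4) = 1; 1 < 32? YES
  n = 5: C(5, 4) = 5; 5 < 32? YES
  n = 6: C(6, 4) = 15; 15 < 32? YES
  n = 7: C(7, 4) = 35; 35 < 32? NO
  n = 8: C(8, 4) = 70; 70 < 32? NO
The largest n with C(n, 4) < 32 is n = 6 (where E[X] = 15/32 ≈ 0.4687500). Hence R(4, 4) > 6, i.e. R(4, 4) ≥ 7.

Largest n = 6; hence R(4, 4) > 6.


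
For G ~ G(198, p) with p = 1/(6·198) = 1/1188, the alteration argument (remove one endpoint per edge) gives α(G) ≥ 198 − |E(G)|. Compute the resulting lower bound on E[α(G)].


E[|E(G)|] = C(198, 2)·p = 19503 · (1/1188) = 197/12.
E[α(G)] ≥ n − E[|E(G)|] = 198 − 197/12 = 2179/12.
Numerically: ≈ 181.5833.
(This is only a lower bound; the true E[α(G)] may be larger.)

E[α(G)] ≥ 2179/12 ≈ 181.5833.


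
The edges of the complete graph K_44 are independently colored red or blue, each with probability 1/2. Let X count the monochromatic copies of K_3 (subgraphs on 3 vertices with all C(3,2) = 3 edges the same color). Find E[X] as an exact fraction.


Let X = Σ_S X_S over the C(44, 3) = 13244 subsets S of size 3, where X_S = 1 if the K_3 on S is monochromatic.
For a fixed S, the K_3 on S has C(3, 2) = 3 edges. P[all 3 edges red] = (1/2)^3, and likewise for blue, so P[monochromatic] = 2·(1/2)^3 = 2^{1 − 3} = 1/4.
Summing: E[X] = C(44, 3) · 2^{1 − 3} = 13244 · 1/4 = 3311.
Numerically: E[X] ≈ 3311.0000.

E[X] = C(44,3)·2^(1−C(3,2)) = 3311 ≈ 3311.0000.


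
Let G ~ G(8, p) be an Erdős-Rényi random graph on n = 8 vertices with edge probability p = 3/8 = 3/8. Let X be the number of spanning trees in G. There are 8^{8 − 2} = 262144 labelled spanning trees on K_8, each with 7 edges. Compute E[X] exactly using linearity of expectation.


K_8 has 8^{8 − 2} = 262144 labelled spanning trees.
For each such spanning tree H, let X_H = 1 if all 7 edges of H are present in G. Then P[X_H = 1] = p^{7} = (3/8)^{7} = 2187/2097152.
Summing the indicators: E[X] = Σ_H E[X_H] = 262144 · p^{7} = 262144 · 2187/2097152 = 2187/8.
Numerically: E[X] ≈ 273.4.

E[X] = 262144 · (3/8)^{7} = 2187/8 ≈ 273.4.


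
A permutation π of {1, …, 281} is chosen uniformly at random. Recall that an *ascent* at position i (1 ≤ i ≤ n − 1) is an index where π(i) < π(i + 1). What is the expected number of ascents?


Write X = Σ X_I over i = 1, …, 280, with X_I the indicator of one ascent.
There are 280 indicators.
For each fixed i, the pair (π(i), π(i+1)) is a uniformly random ordered pair of distinct values from {1, …, 281}; by symmetry P[π(i) < π(i+1)] = 1/2.
By linearity: E[X] = 280 · (1/2) = (281 − 1) · (1/2) = 140 ≈ 140.000000.

E[X] = 140 = 140.000000.


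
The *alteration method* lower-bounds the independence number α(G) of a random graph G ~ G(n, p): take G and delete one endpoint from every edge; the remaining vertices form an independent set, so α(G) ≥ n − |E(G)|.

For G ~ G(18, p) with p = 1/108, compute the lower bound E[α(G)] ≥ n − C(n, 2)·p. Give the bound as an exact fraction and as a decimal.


E[|E(G)|] = C(18, 2)·p = 153 · (1/108) = 17/12.
E[α(G)] ≥ n − E[|E(G)|] = 18 − 17/12 = 199/12.
Numerically: ≈ 16.583333.
(This is only a lower bound; the true E[α(G)] may be larger.)

E[α(G)] ≥ 199/12 ≈ 16.583333.


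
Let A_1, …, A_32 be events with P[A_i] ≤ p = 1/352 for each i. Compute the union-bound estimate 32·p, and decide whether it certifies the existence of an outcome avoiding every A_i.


Union bound: P[∪_{i=1}^{32} A_i] ≤ Σ_i P[A_i] ≤ 32·p = 32·(1/352) = 1/11.
Numerically: 1/11 ≈ 0.0909.
Is 1/11 < 1? YES.
Since P[∪ A_i] ≤ 1/11 < 1, the complement has P[∩ A_i^c] ≥ 1 − 1/11 = 10/11 > 0, so some outcome avoids every A_i.

32·p = 1/11 ≈ 0.0909; existence CERTIFIED by the union bound.


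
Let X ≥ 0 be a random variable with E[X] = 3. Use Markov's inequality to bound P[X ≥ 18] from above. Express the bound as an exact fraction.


μ = E[X] = 3, a = 18.
Markov: P[X ≥ 18] ≤ μ/a = (3)/18 = 1/6.
Numerically: ≈ 0.1667.
(Since a = 18 > μ = 3.0000, the bound 1/6 is < 1 and informative.)

P[X ≥ 18] ≤ 1/6 ≈ 0.1667.


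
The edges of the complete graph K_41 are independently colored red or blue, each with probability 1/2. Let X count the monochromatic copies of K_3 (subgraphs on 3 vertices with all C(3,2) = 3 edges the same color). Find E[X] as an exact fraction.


Let X = Σ_S X_S over the C(41, 3) = 10660 subsets S of size 3, where X_S = 1 if the K_3 on S is monochromatic.
For a fixed S, the K_3 on S has C(3, 2) = 3 edges. P[all 3 edges red] = (1/2)^3, and likewise for blue, so P[monochromatic] = 2·(1/2)^3 = 2^{1 − 3} = 1/4.
By linearity of expectation: E[X] = C(41, 3) · 2^{1 − 3} = 10660 · 1/4 = 2665.
Numerically: E[X] ≈ 2665.000000.

E[X] = C(41,3)·2^(1−C(3,2)) = 2665 ≈ 2665.000000.
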